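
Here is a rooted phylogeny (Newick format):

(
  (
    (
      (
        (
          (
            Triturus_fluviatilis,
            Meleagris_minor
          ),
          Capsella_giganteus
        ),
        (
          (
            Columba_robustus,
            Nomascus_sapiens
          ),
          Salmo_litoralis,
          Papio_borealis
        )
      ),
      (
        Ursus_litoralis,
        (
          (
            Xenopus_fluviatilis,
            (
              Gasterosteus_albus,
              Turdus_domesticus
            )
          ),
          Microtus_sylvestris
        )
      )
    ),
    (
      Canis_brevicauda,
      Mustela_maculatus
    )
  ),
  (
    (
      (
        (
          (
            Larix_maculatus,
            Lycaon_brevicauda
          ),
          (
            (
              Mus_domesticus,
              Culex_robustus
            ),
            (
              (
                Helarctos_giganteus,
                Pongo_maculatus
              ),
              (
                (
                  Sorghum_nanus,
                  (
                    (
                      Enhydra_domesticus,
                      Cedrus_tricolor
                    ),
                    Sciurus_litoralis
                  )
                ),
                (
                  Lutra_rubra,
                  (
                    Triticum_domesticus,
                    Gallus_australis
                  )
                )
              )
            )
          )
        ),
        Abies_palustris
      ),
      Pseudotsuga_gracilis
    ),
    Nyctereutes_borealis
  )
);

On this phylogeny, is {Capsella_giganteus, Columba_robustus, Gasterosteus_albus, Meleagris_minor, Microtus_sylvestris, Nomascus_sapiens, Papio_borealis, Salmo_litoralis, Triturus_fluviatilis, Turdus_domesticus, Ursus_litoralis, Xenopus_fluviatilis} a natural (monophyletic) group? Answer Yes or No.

Yes

The most recent common ancestor of these taxa subtends ((((Triturus_fluviatilis,Meleagris_minor),Capsella_giganteus),((Columba_robustus,Nomascus_sapiens),Salmo_litoralis,Papio_borealis)),(Ursus_litoralis,((Xenopus_fluviatilis,(Gasterosteus_albus,Turdus_domesticus)),Microtus_sylvestris))).
That clade has exactly 12 tips — every listed taxon and nothing else — so the group is monophyletic.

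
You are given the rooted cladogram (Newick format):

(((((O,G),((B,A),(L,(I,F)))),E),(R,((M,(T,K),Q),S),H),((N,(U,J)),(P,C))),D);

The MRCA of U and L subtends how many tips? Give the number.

The MRCA of U and L is the node subtending ((((O,G),((B,A),(L,(I,F)))),E),(R,((M,(T,K),Q),S),H),((N,(U,J)),(P,C))).
That clade contains 20 terminal taxa: A, B, C, E, F, G, H, I, J, K, L, M, N, O, P, Q, R, S, T, U.

20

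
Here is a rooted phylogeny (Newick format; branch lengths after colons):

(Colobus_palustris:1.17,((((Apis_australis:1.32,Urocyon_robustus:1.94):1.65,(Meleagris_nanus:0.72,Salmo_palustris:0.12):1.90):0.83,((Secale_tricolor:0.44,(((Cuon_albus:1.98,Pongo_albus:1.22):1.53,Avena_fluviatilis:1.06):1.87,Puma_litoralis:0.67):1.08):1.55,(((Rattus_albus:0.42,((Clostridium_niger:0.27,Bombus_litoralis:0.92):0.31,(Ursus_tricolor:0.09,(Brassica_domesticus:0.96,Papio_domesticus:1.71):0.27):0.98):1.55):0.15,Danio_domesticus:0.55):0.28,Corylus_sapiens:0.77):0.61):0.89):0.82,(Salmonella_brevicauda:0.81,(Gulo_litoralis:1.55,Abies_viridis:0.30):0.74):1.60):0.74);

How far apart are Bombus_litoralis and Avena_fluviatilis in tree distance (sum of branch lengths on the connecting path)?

9.38

The path runs Bombus_litoralis → … → MRCA → … → Avena_fluviatilis; the MRCA is the node subtending ((Secale_tricolor,(((Cuon_albus,Pongo_albus),Avena_fluviatilis),Puma_litoralis)),(((Rattus_albus,((Clostridium_niger,Bombus_litoralis),(Ursus_tricolor,(Brassica_domesticus,Papio_domesticus)))),Danio_domesticus),Corylus_sapiens)).
Branch lengths along that path: 0.92 + 0.31 + 1.55 + 0.15 + 0.28 + 0.61 + 1.55 + 1.08 + 1.87 + 1.06 = 9.38.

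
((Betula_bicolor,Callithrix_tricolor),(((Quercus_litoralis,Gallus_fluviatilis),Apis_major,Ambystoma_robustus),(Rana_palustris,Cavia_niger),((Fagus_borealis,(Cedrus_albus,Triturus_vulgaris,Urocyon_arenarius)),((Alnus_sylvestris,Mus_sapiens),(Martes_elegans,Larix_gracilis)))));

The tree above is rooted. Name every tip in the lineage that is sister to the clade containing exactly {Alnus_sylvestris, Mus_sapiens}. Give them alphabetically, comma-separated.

Larix_gracilis, Martes_elegans

The clade containing exactly {Alnus_sylvestris, Mus_sapiens} attaches to the tree at the node subtending ((Alnus_sylvestris,Mus_sapiens),(Martes_elegans,Larix_gracilis)).
The other lineage descending from that same node — the sister group — is (Martes_elegans,Larix_gracilis); its 2 tips in alphabetical order are the answer.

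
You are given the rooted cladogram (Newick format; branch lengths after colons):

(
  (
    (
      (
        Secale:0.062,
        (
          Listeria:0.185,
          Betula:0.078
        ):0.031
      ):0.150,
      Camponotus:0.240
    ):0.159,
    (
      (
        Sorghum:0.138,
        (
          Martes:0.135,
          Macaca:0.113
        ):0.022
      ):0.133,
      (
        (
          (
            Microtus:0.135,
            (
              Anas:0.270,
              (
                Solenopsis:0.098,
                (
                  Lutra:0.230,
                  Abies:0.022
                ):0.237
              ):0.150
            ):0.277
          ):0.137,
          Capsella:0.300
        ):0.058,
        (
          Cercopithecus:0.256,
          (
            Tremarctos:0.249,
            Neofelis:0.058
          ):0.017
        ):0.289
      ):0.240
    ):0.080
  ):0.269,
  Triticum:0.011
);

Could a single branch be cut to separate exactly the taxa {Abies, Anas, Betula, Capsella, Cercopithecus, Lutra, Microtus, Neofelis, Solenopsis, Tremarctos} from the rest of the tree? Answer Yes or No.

No

The MRCA of the listed taxa subtends (((Secale,(Listeria,Betula)),Camponotus),((Sorghum,(Martes,Macaca)),(((Microtus,(Anas,(Solenopsis,(Lutra,Abies)))),Capsella),(Cercopithecus,(Tremarctos,Neofelis))))).
That clade also contains Camponotus, Listeria, Macaca, Martes, Secale, Sorghum, which are not in the proposed group, so the group is not monophyletic.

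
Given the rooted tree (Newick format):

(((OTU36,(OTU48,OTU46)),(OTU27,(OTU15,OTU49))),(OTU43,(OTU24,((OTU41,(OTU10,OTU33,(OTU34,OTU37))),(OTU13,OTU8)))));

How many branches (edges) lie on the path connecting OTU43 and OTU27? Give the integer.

5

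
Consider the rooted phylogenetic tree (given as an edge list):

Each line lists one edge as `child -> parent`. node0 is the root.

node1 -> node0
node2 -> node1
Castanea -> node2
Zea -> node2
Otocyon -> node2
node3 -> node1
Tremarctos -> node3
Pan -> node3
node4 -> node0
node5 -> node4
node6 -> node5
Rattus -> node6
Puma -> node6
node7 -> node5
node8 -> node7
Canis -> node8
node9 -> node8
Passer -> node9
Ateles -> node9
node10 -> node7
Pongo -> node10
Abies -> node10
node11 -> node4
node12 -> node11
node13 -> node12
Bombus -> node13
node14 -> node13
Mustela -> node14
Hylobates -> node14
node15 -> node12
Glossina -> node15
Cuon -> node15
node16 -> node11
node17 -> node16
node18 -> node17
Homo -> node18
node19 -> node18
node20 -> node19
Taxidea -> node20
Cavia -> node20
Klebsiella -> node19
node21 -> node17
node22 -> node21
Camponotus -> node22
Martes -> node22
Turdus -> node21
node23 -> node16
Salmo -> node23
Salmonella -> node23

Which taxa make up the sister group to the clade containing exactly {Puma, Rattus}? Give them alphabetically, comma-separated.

The clade containing exactly {Puma, Rattus} attaches to the tree at the node subtending ((Rattus,Puma),((Canis,(Passer,Ateles)),(Pongo,Abies))).
The other lineage descending from that same node — the sister group — is ((Canis,(Passer,Ateles)),(Pongo,Abies)); its 5 tips in alphabetical order are the answer.

Abies, Ateles, Canis, Passer, Pongo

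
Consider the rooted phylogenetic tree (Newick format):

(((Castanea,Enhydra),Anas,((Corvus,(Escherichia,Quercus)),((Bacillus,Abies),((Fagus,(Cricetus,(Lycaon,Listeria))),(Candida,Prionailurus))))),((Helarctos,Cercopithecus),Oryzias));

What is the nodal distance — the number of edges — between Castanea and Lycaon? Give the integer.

9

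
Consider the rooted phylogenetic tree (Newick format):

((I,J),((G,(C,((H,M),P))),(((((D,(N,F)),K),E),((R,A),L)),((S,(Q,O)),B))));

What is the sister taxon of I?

J

I attaches to the tree at the node subtending (I,J).
The other lineage descending from that same node — the sister group — is the single tip J.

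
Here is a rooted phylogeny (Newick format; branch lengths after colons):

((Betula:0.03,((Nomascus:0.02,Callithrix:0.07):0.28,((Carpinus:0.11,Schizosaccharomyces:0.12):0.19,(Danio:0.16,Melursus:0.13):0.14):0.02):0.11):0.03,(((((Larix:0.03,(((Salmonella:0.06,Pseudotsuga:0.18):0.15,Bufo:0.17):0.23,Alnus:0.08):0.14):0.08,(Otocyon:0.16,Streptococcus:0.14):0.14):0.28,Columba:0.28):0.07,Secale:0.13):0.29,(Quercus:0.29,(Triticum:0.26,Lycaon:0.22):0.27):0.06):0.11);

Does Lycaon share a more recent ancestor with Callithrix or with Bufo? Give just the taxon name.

The MRCA of Lycaon and Bufo subtends (((((Larix,(((Salmonella,Pseudotsuga),Bufo),Alnus)),(Otocyon,Streptococcus)),Columba),Secale),(Quercus,(Triticum,Lycaon))) (12 taxa).
The MRCA of Lycaon and Callithrix is the root, subtending the entire tree (19 taxa).
The first is nested inside the second, so Lycaon shares a more recent common ancestor with Bufo.

Bufo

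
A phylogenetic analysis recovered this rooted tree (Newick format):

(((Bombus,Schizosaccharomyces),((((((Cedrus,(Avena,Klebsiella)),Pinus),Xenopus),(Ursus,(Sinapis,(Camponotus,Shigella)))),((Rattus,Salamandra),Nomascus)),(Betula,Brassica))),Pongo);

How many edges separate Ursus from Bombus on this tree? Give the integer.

The MRCA of Ursus and Bombus is the node subtending ((Bombus,Schizosaccharomyces),((((((Cedrus,(Avena,Klebsiella)),Pinus),Xenopus),(Ursus,(Sinapis,(Camponotus,Shigella)))),((Rattus,Salamandra),Nomascus)),(Betula,Brassica))).
From Ursus up to that node: 5 branches. From Bombus up to the same node: 2 branches. Total: 5 + 2 = 7.

7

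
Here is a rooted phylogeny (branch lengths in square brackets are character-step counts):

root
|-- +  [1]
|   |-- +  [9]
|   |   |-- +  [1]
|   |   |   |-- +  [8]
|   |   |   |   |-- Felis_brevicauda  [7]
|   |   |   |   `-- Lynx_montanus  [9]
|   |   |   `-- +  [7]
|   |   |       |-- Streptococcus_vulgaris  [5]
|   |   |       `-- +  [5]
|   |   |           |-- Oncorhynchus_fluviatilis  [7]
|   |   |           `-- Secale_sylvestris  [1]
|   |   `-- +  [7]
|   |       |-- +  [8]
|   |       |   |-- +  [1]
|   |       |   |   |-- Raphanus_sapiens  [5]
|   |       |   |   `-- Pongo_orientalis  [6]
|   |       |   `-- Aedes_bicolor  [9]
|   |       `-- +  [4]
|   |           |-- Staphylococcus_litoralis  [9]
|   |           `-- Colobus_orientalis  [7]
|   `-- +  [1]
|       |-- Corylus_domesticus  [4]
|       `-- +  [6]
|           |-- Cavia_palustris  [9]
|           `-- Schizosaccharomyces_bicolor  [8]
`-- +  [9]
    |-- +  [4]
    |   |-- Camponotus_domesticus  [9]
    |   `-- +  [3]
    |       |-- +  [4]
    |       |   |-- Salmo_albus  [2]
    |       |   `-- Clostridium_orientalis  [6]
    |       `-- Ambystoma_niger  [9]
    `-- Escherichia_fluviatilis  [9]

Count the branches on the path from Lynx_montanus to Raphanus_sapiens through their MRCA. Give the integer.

The MRCA of Lynx_montanus and Raphanus_sapiens is the node subtending (((Felis_brevicauda,Lynx_montanus),(Streptococcus_vulgaris,(Oncorhynchus_fluviatilis,Secale_sylvestris))),(((Raphanus_sapiens,Pongo_orientalis),Aedes_bicolor),(Staphylococcus_litoralis,Colobus_orientalis))).
From Lynx_montanus up to that node: 3 branches. From Raphanus_sapiens up to the same node: 4 branches. Total: 3 + 4 = 7.

7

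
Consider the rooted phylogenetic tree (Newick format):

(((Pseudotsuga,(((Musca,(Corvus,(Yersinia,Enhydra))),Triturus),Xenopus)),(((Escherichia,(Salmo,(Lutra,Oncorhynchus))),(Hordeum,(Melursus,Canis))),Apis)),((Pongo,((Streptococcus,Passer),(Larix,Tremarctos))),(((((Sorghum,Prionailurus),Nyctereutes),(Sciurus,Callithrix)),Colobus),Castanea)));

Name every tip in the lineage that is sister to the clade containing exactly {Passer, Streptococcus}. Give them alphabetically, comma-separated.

The clade containing exactly {Passer, Streptococcus} attaches to the tree at the node subtending ((Streptococcus,Passer),(Larix,Tremarctos)).
The other lineage descending from that same node — the sister group — is (Larix,Tremarctos); its 2 tips in alphabetical order are the answer.

Larix, Tremarctos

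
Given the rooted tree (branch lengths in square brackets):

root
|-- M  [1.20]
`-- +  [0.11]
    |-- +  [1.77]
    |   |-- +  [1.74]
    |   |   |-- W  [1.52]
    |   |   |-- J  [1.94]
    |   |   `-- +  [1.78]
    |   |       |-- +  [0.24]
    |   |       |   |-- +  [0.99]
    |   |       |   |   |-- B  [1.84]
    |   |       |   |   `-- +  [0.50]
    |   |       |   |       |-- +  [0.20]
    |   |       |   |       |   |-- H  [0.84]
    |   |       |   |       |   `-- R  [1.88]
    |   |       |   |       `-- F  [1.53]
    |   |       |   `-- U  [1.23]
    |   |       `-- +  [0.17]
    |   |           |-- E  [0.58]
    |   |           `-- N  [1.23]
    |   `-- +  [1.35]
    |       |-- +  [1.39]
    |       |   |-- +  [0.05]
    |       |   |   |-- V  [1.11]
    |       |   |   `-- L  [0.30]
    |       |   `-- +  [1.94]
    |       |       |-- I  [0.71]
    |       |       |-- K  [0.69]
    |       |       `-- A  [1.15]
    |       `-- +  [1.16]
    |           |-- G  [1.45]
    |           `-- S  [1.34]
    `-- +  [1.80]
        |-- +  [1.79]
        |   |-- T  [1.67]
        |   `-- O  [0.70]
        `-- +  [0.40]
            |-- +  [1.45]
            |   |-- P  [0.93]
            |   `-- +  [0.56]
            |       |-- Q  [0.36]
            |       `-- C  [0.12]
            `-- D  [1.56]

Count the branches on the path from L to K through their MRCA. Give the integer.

4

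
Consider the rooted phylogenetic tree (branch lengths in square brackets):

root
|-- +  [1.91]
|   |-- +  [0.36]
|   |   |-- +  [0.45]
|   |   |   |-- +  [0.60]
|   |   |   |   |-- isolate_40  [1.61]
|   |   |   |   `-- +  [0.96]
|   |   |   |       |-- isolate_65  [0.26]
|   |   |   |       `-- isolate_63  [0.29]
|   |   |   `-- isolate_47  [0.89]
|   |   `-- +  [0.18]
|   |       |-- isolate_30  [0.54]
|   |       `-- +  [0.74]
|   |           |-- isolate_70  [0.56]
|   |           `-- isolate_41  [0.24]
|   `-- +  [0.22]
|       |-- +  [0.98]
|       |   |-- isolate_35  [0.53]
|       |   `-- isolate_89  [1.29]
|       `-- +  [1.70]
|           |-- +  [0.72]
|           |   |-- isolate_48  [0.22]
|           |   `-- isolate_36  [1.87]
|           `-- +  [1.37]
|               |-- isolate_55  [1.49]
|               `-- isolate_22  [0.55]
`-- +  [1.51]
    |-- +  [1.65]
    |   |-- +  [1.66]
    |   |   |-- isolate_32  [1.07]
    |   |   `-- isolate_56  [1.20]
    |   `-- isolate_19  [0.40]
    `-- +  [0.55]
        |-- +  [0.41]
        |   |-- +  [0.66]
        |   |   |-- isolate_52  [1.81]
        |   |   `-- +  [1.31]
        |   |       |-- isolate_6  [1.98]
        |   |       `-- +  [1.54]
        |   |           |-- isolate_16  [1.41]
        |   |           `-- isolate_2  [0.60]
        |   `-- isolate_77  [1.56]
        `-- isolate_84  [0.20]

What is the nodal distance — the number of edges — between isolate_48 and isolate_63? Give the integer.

9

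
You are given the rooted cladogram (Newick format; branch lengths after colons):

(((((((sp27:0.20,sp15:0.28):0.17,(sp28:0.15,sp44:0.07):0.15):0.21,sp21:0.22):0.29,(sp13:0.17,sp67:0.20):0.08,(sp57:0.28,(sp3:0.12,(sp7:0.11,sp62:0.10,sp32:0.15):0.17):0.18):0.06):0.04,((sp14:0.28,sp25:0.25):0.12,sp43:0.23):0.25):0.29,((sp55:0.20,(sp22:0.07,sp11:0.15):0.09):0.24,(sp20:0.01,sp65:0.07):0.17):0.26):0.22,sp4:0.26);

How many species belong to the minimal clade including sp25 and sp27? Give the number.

The MRCA of sp25 and sp27 is the node subtending (((((sp27,sp15),(sp28,sp44)),sp21),(sp13,sp67),(sp57,(sp3,(sp7,sp62,sp32)))),((sp14,sp25),sp43)).
That clade contains 15 terminal taxa: sp13, sp14, sp15, sp21, sp25, sp27, sp28, sp3, sp32, sp43, sp44, sp57, sp62, sp67, sp7.

15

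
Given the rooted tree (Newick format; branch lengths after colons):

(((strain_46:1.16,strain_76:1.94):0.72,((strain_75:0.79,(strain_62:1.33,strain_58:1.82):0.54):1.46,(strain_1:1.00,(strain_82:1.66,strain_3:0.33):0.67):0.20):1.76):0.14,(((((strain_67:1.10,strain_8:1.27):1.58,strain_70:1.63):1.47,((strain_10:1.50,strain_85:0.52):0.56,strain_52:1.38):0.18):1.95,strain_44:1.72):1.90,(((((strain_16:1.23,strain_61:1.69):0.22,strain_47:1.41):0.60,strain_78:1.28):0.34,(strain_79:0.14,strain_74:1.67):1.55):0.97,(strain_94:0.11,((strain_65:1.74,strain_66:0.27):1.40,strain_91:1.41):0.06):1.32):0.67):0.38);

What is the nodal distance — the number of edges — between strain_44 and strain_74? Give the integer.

6

The MRCA of strain_44 and strain_74 is the node subtending (((((strain_67,strain_8),strain_70),((strain_10,strain_85),strain_52)),strain_44),(((((strain_16,strain_61),strain_47),strain_78),(strain_79,strain_74)),(strain_94,((strain_65,strain_66),strain_91)))).
From strain_44 up to that node: 2 branches. From strain_74 up to the same node: 4 branches. Total: 2 + 4 = 6.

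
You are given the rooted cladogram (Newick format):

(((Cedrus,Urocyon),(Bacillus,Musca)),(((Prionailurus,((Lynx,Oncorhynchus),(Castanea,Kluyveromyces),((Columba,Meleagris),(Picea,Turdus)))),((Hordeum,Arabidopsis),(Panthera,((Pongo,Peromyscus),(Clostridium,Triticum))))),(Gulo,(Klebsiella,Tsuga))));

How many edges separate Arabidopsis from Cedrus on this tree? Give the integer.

The MRCA of Arabidopsis and Cedrus is the root of the tree.
From Arabidopsis up to that node: 5 branches. From Cedrus up to the same node: 3 branches. Total: 5 + 3 = 8.

8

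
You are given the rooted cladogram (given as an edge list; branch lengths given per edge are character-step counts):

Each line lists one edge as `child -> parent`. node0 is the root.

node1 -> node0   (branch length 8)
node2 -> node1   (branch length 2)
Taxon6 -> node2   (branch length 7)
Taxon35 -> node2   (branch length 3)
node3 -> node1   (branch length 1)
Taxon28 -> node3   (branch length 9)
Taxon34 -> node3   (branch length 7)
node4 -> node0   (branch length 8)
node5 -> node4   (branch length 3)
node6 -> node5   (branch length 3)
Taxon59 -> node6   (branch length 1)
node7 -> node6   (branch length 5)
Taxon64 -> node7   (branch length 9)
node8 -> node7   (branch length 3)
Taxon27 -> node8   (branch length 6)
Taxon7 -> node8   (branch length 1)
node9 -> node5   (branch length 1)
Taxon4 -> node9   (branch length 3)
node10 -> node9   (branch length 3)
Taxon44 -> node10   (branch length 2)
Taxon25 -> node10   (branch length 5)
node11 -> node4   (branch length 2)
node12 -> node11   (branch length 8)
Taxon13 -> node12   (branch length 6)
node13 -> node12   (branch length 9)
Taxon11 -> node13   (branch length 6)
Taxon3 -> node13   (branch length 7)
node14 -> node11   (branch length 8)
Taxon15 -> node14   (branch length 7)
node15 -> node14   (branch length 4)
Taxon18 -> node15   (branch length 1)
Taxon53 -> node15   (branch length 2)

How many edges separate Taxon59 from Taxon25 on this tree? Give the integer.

5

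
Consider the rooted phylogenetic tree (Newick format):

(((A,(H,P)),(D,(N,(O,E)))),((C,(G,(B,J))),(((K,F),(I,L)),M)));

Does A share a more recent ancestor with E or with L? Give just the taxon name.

E

The MRCA of A and E subtends ((A,(H,P)),(D,(N,(O,E)))) (7 taxa).
The MRCA of A and L is the root, subtending the entire tree (16 taxa).
The first is nested inside the second, so A shares a more recent common ancestor with E.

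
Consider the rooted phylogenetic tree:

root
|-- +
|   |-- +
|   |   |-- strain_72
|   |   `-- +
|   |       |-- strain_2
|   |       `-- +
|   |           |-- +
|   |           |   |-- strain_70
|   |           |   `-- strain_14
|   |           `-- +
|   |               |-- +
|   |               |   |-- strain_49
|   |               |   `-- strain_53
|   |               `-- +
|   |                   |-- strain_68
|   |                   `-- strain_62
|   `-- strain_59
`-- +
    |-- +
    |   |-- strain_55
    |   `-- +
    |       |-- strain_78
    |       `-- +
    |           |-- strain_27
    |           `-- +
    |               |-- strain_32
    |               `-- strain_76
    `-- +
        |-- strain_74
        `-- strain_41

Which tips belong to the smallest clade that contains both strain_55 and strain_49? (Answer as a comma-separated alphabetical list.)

Tracing strain_55: it sits inside (strain_55,(strain_78,(strain_27,(strain_32,strain_76)))).
Tracing strain_49: it sits inside (strain_49,strain_53).
The smallest clade enclosing both is the whole tree (their MRCA is the root), so the answer is all 16 tips in alphabetical order.

strain_14, strain_2, strain_27, strain_32, strain_41, strain_49, strain_53, strain_55, strain_59, strain_62, strain_68, strain_70, strain_72, strain_74, strain_76, strain_78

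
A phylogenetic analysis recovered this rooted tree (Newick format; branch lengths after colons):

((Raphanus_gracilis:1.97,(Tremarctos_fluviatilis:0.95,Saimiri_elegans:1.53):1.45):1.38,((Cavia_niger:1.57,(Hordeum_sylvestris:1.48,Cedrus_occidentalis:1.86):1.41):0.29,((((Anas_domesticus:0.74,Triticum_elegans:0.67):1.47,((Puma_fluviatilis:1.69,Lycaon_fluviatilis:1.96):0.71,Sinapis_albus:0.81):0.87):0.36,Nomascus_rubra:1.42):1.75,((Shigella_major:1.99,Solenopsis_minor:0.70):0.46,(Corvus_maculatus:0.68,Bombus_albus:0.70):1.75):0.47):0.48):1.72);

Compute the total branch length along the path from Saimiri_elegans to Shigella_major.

9.48

The path runs Saimiri_elegans → … → MRCA → … → Shigella_major; the MRCA is the root of the tree.
Branch lengths along that path: 1.53 + 1.45 + 1.38 + 1.72 + 0.48 + 0.47 + 0.46 + 1.99 = 9.48.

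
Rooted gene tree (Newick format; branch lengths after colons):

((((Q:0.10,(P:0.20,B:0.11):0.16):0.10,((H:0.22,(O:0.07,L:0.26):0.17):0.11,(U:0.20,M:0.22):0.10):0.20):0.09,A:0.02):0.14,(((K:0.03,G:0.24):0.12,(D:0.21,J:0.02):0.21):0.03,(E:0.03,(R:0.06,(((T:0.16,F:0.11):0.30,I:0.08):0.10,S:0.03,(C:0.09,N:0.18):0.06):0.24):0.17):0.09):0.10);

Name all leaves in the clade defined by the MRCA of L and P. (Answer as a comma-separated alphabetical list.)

Tracing L: it sits inside (O,L).
Tracing P: it sits inside (P,B).
The smallest clade enclosing both is ((Q,(P,B)),((H,(O,L)),(U,M))); the answer is its 8 terminal taxa in alphabetical order.

B, H, L, M, O, P, Q, U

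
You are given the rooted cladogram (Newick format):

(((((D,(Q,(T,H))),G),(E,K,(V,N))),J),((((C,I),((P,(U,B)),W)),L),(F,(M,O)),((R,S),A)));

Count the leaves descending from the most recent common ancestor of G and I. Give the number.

23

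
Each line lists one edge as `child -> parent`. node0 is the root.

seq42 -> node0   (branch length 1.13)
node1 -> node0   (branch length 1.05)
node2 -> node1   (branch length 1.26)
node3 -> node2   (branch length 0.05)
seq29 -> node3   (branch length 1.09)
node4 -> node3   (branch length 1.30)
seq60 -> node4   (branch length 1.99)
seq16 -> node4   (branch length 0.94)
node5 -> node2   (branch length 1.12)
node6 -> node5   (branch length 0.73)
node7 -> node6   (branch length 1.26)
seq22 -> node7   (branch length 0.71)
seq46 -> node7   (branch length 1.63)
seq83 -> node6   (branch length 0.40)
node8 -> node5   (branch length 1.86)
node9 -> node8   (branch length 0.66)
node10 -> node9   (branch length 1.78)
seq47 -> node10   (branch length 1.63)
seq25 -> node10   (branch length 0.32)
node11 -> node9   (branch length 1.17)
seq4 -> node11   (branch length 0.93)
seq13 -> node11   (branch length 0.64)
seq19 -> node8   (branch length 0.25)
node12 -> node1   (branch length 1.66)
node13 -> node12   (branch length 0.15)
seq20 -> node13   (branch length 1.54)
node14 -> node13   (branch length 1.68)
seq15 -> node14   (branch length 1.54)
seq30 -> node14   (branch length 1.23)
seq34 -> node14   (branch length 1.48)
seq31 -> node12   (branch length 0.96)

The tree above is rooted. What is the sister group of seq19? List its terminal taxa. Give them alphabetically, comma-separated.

seq19 attaches to the tree at the node subtending (((seq47,seq25),(seq4,seq13)),seq19).
The other lineage descending from that same node — the sister group — is ((seq47,seq25),(seq4,seq13)); its 4 tips in alphabetical order are the answer.

seq13, seq25, seq4, seq47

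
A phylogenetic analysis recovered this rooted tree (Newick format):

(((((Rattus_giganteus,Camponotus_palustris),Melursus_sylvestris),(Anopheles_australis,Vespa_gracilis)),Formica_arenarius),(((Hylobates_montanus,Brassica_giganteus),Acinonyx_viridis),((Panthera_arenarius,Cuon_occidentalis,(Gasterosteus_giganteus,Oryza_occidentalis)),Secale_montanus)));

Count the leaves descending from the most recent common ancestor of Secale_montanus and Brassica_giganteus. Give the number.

The MRCA of Secale_montanus and Brassica_giganteus is the node subtending (((Hylobates_montanus,Brassica_giganteus),Acinonyx_viridis),((Panthera_arenarius,Cuon_occidentalis,(Gasterosteus_giganteus,Oryza_occidentalis)),Secale_montanus)).
That clade contains 8 terminal taxa: Acinonyx_viridis, Brassica_giganteus, Cuon_occidentalis, Gasterosteus_giganteus, Hylobates_montanus, Oryza_occidentalis, Panthera_arenarius, Secale_montanus.

8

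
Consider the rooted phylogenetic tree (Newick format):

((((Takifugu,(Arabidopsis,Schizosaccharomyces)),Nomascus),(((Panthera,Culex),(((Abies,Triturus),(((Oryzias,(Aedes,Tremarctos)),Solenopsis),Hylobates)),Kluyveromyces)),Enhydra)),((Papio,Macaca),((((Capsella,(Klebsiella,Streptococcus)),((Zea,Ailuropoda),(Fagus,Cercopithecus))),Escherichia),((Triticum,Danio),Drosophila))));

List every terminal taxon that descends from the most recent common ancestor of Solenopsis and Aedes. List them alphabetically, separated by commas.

Aedes, Oryzias, Solenopsis, Tremarctos

Tracing Solenopsis: it sits inside ((Oryzias,(Aedes,Tremarctos)),Solenopsis).
Tracing Aedes: it sits inside (Aedes,Tremarctos).
The smallest clade enclosing both is ((Oryzias,(Aedes,Tremarctos)),Solenopsis); the answer is its 4 terminal taxa in alphabetical order.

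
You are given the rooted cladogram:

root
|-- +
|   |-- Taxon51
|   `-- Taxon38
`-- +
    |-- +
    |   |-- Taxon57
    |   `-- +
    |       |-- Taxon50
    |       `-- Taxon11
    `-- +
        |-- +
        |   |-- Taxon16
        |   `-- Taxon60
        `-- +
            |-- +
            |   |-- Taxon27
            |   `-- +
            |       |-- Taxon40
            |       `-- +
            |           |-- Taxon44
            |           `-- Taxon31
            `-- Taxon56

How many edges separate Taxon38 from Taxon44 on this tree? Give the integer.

9

The MRCA of Taxon38 and Taxon44 is the root of the tree.
From Taxon38 up to that node: 2 branches. From Taxon44 up to the same node: 7 branches. Total: 2 + 7 = 9.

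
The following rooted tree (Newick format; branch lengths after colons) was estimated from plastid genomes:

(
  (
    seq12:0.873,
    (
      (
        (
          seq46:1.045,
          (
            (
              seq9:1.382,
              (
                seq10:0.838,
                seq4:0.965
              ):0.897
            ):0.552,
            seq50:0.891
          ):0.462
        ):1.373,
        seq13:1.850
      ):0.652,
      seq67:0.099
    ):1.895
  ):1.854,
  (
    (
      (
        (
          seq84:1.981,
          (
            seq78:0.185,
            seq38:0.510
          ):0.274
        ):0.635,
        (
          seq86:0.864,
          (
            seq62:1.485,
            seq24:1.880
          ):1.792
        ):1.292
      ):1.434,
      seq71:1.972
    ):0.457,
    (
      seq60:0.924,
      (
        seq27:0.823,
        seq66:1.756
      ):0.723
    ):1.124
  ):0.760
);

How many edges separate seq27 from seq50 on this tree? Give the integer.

The MRCA of seq27 and seq50 is the root of the tree.
From seq27 up to that node: 4 branches. From seq50 up to the same node: 6 branches. Total: 4 + 6 = 10.

10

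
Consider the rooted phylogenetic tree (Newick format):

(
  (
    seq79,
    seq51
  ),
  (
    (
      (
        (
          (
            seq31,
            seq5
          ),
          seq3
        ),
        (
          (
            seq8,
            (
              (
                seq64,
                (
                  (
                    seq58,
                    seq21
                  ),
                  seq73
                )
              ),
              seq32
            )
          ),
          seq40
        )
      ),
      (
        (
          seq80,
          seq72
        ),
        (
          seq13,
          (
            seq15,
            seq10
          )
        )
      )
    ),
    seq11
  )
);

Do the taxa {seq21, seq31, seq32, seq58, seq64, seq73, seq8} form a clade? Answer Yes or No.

No

The MRCA of the listed taxa subtends (((seq31,seq5),seq3),((seq8,((seq64,((seq58,seq21),seq73)),seq32)),seq40)).
That clade also contains seq3, seq40, seq5, which are not in the proposed group, so the group is not monophyletic.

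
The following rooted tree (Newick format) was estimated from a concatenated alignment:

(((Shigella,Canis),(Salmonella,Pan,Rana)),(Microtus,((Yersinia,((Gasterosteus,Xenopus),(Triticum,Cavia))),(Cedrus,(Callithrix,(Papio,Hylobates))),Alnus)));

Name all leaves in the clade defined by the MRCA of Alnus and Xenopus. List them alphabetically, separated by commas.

Alnus, Callithrix, Cavia, Cedrus, Gasterosteus, Hylobates, Papio, Triticum, Xenopus, Yersinia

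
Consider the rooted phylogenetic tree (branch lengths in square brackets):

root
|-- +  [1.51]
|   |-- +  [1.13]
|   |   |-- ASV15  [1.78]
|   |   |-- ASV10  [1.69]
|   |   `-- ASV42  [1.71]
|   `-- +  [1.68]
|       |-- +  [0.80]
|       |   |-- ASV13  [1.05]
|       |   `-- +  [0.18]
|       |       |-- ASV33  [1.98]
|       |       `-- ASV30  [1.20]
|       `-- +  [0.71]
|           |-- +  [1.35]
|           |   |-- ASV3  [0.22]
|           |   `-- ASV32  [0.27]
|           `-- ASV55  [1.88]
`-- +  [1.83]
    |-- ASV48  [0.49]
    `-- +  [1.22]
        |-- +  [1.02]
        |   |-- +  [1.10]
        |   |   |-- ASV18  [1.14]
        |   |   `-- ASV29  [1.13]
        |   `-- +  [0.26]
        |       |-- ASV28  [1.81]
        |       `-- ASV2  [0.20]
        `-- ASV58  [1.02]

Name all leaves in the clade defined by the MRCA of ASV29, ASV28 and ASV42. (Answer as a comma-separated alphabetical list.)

Tracing ASV29: it sits inside (ASV18,ASV29).
Tracing ASV28: it sits inside (ASV28,ASV2).
Tracing ASV42: it sits inside (ASV15,ASV10,ASV42).
The smallest clade enclosing all 3 is the whole tree (their MRCA is the root), so the answer is all 15 tips in alphabetical order.

ASV10, ASV13, ASV15, ASV18, ASV2, ASV28, ASV29, ASV3, ASV30, ASV32, ASV33, ASV42, ASV48, ASV55, ASV58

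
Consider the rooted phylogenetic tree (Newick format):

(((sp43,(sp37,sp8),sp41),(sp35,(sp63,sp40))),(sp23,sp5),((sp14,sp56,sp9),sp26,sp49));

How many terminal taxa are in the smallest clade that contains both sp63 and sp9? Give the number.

The MRCA of sp63 and sp9 is the root, so the clade is the entire tree.
That clade contains 14 terminal taxa: sp14, sp23, sp26, sp35, sp37, sp40, sp41, sp43, sp49, sp5, sp56, sp63, sp8, sp9.

14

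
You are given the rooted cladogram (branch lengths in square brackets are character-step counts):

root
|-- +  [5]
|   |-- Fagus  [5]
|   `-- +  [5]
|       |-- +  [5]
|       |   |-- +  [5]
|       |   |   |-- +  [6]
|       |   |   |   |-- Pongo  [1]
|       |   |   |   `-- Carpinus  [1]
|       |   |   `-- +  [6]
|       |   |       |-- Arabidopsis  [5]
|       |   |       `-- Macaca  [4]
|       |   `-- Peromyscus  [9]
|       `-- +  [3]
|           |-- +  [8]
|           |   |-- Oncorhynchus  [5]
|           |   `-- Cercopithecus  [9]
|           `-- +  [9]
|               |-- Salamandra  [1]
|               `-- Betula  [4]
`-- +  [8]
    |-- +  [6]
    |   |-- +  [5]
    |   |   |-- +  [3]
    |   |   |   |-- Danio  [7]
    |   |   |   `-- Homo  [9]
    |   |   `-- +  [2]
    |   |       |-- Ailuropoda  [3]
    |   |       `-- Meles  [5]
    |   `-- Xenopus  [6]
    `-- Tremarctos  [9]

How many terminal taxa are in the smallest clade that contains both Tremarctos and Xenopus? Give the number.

6

The MRCA of Tremarctos and Xenopus is the node subtending ((((Danio,Homo),(Ailuropoda,Meles)),Xenopus),Tremarctos).
That clade contains 6 terminal taxa: Ailuropoda, Danio, Homo, Meles, Tremarctos, Xenopus.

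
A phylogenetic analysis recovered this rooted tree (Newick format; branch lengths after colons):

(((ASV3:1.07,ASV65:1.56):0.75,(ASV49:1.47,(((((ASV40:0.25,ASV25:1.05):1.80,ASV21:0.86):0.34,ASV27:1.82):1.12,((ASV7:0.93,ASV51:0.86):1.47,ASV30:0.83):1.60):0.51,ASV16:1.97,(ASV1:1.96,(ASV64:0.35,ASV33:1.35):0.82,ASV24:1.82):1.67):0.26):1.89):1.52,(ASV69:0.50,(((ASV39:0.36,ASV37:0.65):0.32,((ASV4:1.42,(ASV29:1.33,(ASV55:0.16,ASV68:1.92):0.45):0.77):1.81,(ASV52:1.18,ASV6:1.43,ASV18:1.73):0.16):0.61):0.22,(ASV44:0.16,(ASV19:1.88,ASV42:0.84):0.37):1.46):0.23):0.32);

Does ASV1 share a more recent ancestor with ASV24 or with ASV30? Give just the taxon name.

The MRCA of ASV1 and ASV24 subtends (ASV1,(ASV64,ASV33),ASV24) (4 taxa).
The MRCA of ASV1 and ASV30 subtends (((((ASV40,ASV25),ASV21),ASV27),((ASV7,ASV51),ASV30)),ASV16,(ASV1,(ASV64,ASV33),ASV24)) (12 taxa).
The first is nested inside the second, so ASV1 shares a more recent common ancestor with ASV24.

ASV24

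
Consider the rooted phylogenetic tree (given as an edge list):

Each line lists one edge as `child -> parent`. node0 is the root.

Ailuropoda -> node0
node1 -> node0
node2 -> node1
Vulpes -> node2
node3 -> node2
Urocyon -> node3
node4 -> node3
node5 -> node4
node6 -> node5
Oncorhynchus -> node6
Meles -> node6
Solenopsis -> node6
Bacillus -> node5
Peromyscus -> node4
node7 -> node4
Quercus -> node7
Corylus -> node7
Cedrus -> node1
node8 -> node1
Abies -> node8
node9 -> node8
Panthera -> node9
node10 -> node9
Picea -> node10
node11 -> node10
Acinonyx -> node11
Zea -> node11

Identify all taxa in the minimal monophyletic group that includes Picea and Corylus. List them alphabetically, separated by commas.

Tracing Picea: it sits inside (Picea,(Acinonyx,Zea)).
Tracing Corylus: it sits inside (Quercus,Corylus).
The smallest clade enclosing both is ((Vulpes,(Urocyon,(((Oncorhynchus,Meles,Solenopsis),Bacillus),Peromyscus,(Quercus,Corylus)))),Cedrus,(Abies,(Panthera,(Picea,(Acinonyx,Zea))))); the answer is its 15 terminal taxa in alphabetical order.

Abies, Acinonyx, Bacillus, Cedrus, Corylus, Meles, Oncorhynchus, Panthera, Peromyscus, Picea, Quercus, Solenopsis, Urocyon, Vulpes, Zea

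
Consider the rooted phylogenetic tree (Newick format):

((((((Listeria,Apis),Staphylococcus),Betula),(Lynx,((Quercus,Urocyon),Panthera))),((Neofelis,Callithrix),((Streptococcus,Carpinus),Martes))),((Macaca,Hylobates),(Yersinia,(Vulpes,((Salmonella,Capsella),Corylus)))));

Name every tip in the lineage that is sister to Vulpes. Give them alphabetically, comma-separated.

Vulpes attaches to the tree at the node subtending (Vulpes,((Salmonella,Capsella),Corylus)).
The other lineage descending from that same node — the sister group — is ((Salmonella,Capsella),Corylus); its 3 tips in alphabetical order are the answer.

Capsella, Corylus, Salmonella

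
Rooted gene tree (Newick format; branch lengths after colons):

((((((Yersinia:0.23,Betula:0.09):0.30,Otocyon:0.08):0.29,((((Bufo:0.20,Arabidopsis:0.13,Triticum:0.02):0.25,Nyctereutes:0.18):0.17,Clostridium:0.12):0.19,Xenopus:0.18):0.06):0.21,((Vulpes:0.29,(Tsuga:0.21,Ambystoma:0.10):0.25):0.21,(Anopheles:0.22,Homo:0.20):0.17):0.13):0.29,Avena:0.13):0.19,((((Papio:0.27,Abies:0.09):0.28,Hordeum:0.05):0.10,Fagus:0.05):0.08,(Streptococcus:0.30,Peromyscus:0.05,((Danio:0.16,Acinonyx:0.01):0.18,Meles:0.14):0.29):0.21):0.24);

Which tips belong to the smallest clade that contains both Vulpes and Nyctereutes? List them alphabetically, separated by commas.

Ambystoma, Anopheles, Arabidopsis, Betula, Bufo, Clostridium, Homo, Nyctereutes, Otocyon, Triticum, Tsuga, Vulpes, Xenopus, Yersinia

Tracing Vulpes: it sits inside (Vulpes,(Tsuga,Ambystoma)).
Tracing Nyctereutes: it sits inside ((Bufo,Arabidopsis,Triticum),Nyctereutes).
The smallest clade enclosing both is ((((Yersinia,Betula),Otocyon),((((Bufo,Arabidopsis,Triticum),Nyctereutes),Clostridium),Xenopus)),((Vulpes,(Tsuga,Ambystoma)),(Anopheles,Homo))); the answer is its 14 terminal taxa in alphabetical order.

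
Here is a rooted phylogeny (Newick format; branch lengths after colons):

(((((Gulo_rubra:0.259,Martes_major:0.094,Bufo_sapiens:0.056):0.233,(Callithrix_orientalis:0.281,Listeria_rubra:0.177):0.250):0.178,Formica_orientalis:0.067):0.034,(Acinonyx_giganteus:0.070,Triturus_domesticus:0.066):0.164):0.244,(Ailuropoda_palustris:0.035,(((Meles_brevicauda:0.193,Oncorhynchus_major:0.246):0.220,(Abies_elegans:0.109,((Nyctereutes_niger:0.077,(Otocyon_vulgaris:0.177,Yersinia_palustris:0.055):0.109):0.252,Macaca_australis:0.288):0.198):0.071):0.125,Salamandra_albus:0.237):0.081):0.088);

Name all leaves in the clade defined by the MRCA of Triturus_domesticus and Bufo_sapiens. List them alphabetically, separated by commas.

Acinonyx_giganteus, Bufo_sapiens, Callithrix_orientalis, Formica_orientalis, Gulo_rubra, Listeria_rubra, Martes_major, Triturus_domesticus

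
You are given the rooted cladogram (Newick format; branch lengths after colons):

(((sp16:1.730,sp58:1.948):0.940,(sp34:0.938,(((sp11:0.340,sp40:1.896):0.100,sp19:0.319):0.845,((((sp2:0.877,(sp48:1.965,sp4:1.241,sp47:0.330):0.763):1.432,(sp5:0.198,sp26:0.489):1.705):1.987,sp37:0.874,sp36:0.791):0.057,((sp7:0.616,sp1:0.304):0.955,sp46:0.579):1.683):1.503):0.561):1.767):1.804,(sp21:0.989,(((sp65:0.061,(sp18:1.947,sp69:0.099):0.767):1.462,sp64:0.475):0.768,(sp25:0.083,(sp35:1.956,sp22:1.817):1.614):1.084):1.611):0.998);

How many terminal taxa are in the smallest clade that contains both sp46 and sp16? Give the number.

The MRCA of sp46 and sp16 is the node subtending ((sp16,sp58),(sp34,(((sp11,sp40),sp19),((((sp2,(sp48,sp4,sp47)),(sp5,sp26)),sp37,sp36),((sp7,sp1),sp46))))).
That clade contains 17 terminal taxa: sp1, sp11, sp16, sp19, sp2, sp26, sp34, sp36, sp37, sp4, sp40, sp46, sp47, sp48, sp5, sp58, sp7.

17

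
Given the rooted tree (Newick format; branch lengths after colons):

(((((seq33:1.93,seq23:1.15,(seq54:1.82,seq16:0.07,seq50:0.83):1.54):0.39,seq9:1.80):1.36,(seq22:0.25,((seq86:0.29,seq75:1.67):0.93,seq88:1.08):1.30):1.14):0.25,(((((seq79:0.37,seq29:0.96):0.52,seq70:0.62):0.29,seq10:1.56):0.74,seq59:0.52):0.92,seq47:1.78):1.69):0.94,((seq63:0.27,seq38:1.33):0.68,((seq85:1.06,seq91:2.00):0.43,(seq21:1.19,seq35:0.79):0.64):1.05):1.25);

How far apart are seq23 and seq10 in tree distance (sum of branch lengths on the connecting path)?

The path runs seq23 → … → MRCA → … → seq10; the MRCA is the node subtending ((((seq33,seq23,(seq54,seq16,seq50)),seq9),(seq22,((seq86,seq75),seq88))),(((((seq79,seq29),seq70),seq10),seq59),seq47)).
Branch lengths along that path: 1.15 + 0.39 + 1.36 + 0.25 + 1.69 + 0.92 + 0.74 + 1.56 = 8.06.

8.06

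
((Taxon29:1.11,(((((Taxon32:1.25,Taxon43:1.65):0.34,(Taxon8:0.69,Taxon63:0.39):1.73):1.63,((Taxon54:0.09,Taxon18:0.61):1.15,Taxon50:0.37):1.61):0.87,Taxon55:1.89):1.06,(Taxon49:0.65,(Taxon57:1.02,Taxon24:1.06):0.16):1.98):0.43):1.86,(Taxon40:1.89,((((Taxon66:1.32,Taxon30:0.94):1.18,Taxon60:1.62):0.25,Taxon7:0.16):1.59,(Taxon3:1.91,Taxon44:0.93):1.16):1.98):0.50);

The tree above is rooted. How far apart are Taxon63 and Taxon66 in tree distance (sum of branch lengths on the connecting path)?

The path runs Taxon63 → … → MRCA → … → Taxon66; the MRCA is the root of the tree.
Branch lengths along that path: 0.39 + 1.73 + 1.63 + 0.87 + 1.06 + 0.43 + 1.86 + 0.50 + 1.98 + 1.59 + 0.25 + 1.18 + 1.32 = 14.79.

14.79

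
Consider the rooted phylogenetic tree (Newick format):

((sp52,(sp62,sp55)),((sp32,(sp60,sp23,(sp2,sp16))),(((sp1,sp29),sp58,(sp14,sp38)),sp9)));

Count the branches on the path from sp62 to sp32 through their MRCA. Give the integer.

6

The MRCA of sp62 and sp32 is the root of the tree.
From sp62 up to that node: 3 branches. From sp32 up to the same node: 3 branches. Total: 3 + 3 = 6.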